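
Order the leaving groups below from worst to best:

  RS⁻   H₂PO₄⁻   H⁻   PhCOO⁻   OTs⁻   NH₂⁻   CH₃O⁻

Rank by basicity of the departing species: weakest base leaves most easily.
OTs⁻: pKₐ(p-CH₃C₆H₄SO₃H (TsOH)) ≈ -2.8
H₂PO₄⁻: pKₐ(H₃PO₄) ≈ 2.1
PhCOO⁻: pKₐ(C₆H₅COOH) ≈ 4.2
RS⁻: pKₐ(RSH (a thiol)) ≈ 10.5
CH₃O⁻: pKₐ(CH₃OH) ≈ 15.5
H⁻: pKₐ(H₂) ≈ 36
NH₂⁻: pKₐ(NH₃) ≈ 38
Listed from poorest to best leaving group as asked.

NH₂⁻ < H⁻ < CH₃O⁻ < RS⁻ < PhCOO⁻ < H₂PO₄⁻ < OTs⁻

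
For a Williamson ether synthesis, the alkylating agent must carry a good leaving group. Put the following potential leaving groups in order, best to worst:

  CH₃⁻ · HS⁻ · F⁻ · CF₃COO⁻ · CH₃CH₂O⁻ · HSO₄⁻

The more stable X⁻ (or X) is on its own — i.e. the weaker a base it is — the better a leaving group it makes.
HSO₄⁻: pKₐ(H₂SO₄) ≈ -3 — conjugate base of a strong mineral acid
CF₃COO⁻: pKₐ(CF₃COOH) ≈ 0.2
F⁻: pKₐ(HF) ≈ 3.2
HS⁻: pKₐ(H₂S) ≈ 7 — larger and more polarisable than the oxygen analogue
CH₃CH₂O⁻: pKₐ(CH₃CH₂OH) ≈ 16 — strong base; alkoxides do not leave unassisted
CH₃⁻: pKₐ(CH₄) ≈ 48 — unstabilised carbanion; the worst conceivable leaving group

HSO₄⁻ > CF₃COO⁻ > F⁻ > HS⁻ > CH₃CH₂O⁻ > CH₃⁻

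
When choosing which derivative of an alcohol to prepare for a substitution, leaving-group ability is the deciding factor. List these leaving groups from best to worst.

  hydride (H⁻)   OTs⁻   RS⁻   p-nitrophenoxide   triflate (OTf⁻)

Leaving-group ability tracks the stability of the departed species; conjugate-acid pKₐ is the usual yardstick (lower pKₐ → better LG).
triflate (OTf⁻): pKₐ(CF₃SO₃H (triflic acid)) ≈ -14
OTs⁻: pKₐ(p-CH₃C₆H₄SO₃H (TsOH)) ≈ -2.8 — resonance-delocalised arenesulfonate
p-nitrophenoxide: pKₐ(p-nitrophenol) ≈ 7.2 — nitro group delocalises the charge; the classic chromogenic LG
RS⁻: pKₐ(RSH (a thiol)) ≈ 10.5
hydride (H⁻): pKₐ(H₂) ≈ 36 — extremely strong base; leaves only in special hydride-transfer contexts

triflate (OTf⁻) > OTs⁻ > p-nitrophenoxide > RS⁻ > hydride (H⁻)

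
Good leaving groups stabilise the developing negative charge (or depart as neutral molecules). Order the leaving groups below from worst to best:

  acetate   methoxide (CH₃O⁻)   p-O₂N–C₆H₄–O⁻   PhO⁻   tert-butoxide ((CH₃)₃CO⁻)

tert-butoxide ((CH₃)₃CO⁻) < methoxide (CH₃O⁻) < PhO⁻ < p-O₂N–C₆H₄–O⁻ < acetate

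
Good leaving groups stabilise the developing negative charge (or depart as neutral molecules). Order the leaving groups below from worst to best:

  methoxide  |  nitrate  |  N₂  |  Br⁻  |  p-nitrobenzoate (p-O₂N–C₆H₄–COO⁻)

methoxide < p-nitrobenzoate (p-O₂N–C₆H₄–COO⁻) < nitrate < Br⁻ < N₂

Rank by basicity of the departing species: weakest base leaves most easily.
N₂: no meaningful conjugate acid; N₂ departs as an exceptionally stable neutral molecule
Br⁻: pKₐ(HBr) ≈ -9
nitrate: pKₐ(HNO₃) ≈ -1.3
p-nitrobenzoate (p-O₂N–C₆H₄–COO⁻): pKₐ(p-nitrobenzoic acid) ≈ 3.4
methoxide: pKₐ(CH₃OH) ≈ 15.5
Listed from poorest to best leaving group as asked.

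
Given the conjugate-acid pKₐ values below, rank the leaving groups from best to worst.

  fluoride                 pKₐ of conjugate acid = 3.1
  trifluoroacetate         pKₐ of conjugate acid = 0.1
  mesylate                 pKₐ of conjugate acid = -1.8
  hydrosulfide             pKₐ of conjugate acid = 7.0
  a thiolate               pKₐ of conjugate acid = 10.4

mesylate > trifluoroacetate > fluoride > hydrosulfide > a thiolate

Lower conjugate-acid pKₐ ⇒ weaker base ⇒ better leaving group.
Sorting by the given values: mesylate (-1.8), trifluoroacetate (0.1), fluoride (3.1), hydrosulfide (7.0), a thiolate (10.4).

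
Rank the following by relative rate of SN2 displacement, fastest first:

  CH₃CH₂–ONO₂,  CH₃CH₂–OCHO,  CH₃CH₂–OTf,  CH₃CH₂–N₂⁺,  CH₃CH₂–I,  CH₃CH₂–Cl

Same R in every case — rank the leaving groups.
The more stable X⁻ (or X) is on its own — i.e. the weaker a base it is — the better a leaving group it makes.
CH₃CH₂–N₂⁺ loses N₂: no meaningful conjugate acid; N₂ departs as an exceptionally stable neutral molecule
CH₃CH₂–OTf loses OTf⁻: pKₐ(CF₃SO₃H (triflic acid)) ≈ -14
CH₃CH₂–I loses I⁻: pKₐ(HI) ≈ -10
CH₃CH₂–Cl loses Cl⁻: pKₐ(HCl) ≈ -7
CH₃CH₂–ONO₂ loses NO₃⁻: pKₐ(HNO₃) ≈ -1.3
CH₃CH₂–OCHO loses HCOO⁻: pKₐ(HCOOH) ≈ 3.8

CH₃CH₂–N₂⁺ > CH₃CH₂–OTf > CH₃CH₂–I > CH₃CH₂–Cl > CH₃CH₂–ONO₂ > CH₃CH₂–OCHO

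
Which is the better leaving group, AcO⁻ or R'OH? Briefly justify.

R'OH

R'OH is the better leaving group.
pKₐ(R'OH₂⁺) ≈ -2.4 versus pKₐ(CH₃COOH) ≈ 4.8: R'OH is the much weaker base.
Neutral; leaves from a protonated ether (an oxonium ion, R–O(H)R'⁺).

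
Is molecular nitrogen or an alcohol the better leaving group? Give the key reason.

molecular nitrogen is the better leaving group.
N₂ is the ultimate leaving group — it departs as an exceptionally stable neutral molecule, whereas an alcohol (pKₐ(R'OH₂⁺) ≈ -2.4) is far more basic.

molecular nitrogen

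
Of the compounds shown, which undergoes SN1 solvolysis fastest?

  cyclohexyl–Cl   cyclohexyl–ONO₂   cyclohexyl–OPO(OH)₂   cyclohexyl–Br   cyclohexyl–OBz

The skeletons are identical, so relative rate is governed entirely by leaving-group ability.
Rank by basicity of the departing species: weakest base leaves most easily.
cyclohexyl–Br loses Br⁻: pKₐ(HBr) ≈ -9
cyclohexyl–Cl loses Cl⁻: pKₐ(HCl) ≈ -7
cyclohexyl–ONO₂ loses NO₃⁻: pKₐ(HNO₃) ≈ -1.3
cyclohexyl–OPO(OH)₂ loses H₂PO₄⁻: pKₐ(H₃PO₄) ≈ 2.1
cyclohexyl–OBz loses PhCOO⁻: pKₐ(C₆H₅COOH) ≈ 4.2

cyclohexyl–Br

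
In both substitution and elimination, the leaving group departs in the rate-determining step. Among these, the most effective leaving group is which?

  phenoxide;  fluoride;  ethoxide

fluoride

fluoride: pKₐ(HF) ≈ 3.2
phenoxide: pKₐ(C₆H₅OH (phenol)) ≈ 10
ethoxide: pKₐ(CH₃CH₂OH) ≈ 16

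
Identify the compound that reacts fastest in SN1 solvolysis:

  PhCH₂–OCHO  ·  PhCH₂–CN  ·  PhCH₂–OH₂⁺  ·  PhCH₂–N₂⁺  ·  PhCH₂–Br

The skeletons are identical, so relative rate is governed entirely by leaving-group ability.
Rank by basicity of the departing species: weakest base leaves most easily.
PhCH₂–N₂⁺ loses N₂: no meaningful conjugate acid; N₂ departs as an exceptionally stable neutral molecule
PhCH₂–Br loses Br⁻: pKₐ(HBr) ≈ -9
PhCH₂–OH₂⁺ loses H₂O: pKₐ(H₃O⁺) ≈ -1.7
PhCH₂–OCHO loses HCOO⁻: pKₐ(HCOOH) ≈ 3.8
PhCH₂–CN loses CN⁻: pKₐ(HCN) ≈ 9.2

PhCH₂–N₂⁺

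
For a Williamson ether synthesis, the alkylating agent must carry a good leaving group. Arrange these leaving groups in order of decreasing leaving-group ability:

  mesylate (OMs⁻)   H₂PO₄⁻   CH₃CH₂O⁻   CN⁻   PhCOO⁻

mesylate (OMs⁻) > H₂PO₄⁻ > PhCOO⁻ > CN⁻ > CH₃CH₂O⁻

Leaving-group ability tracks the stability of the departed species; conjugate-acid pKₐ is the usual yardstick (lower pKₐ → better LG).
mesylate (OMs⁻): pKₐ(CH₃SO₃H (MsOH)) ≈ -1.9
H₂PO₄⁻: pKₐ(H₃PO₄) ≈ 2.1
PhCOO⁻: pKₐ(C₆H₅COOH) ≈ 4.2
CN⁻: pKₐ(HCN) ≈ 9.2
CH₃CH₂O⁻: pKₐ(CH₃CH₂OH) ≈ 16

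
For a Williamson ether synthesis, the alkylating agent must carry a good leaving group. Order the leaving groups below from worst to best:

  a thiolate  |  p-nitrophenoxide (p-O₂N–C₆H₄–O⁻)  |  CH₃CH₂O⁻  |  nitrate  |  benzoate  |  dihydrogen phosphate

CH₃CH₂O⁻ < a thiolate < p-nitrophenoxide (p-O₂N–C₆H₄–O⁻) < benzoate < dihydrogen phosphate < nitrate

nitrate: pKₐ(HNO₃) ≈ -1.3
dihydrogen phosphate: pKₐ(H₃PO₄) ≈ 2.1 — moderate base; biological leaving group after further activation
benzoate: pKₐ(C₆H₅COOH) ≈ 4.2 — aryl carboxylate
p-nitrophenoxide (p-O₂N–C₆H₄–O⁻): pKₐ(p-nitrophenol) ≈ 7.2 — nitro group delocalises the charge; the classic chromogenic LG
a thiolate: pKₐ(RSH (a thiol)) ≈ 10.5 — moderately basic; rarely leaves without activation
CH₃CH₂O⁻: pKₐ(CH₃CH₂OH) ≈ 16 — strong base; alkoxides do not leave unassisted
Reversing gives the worst-to-best order requested.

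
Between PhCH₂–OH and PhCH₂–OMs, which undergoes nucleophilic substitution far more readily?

PhCH₂–OMs

From PhCH₂–OH the departing group would be OH⁻ (pKₐ(H₂O) ≈ 15.7). Strong base; essentially never leaves without prior activation.
From PhCH₂–OMs the leaving group is OMs⁻ (pKₐ(CH₃SO₃H (MsOH)) ≈ -1.9). Resonance-delocalised alkanesulfonate.
(In practice PhCH₂–OMs is made from PhCH₂–OH by treatment with MsCl / Et₃N, converting the hydroxyl into a mesylate.)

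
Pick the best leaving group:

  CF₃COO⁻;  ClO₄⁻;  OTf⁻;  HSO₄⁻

OTf⁻

OTf⁻: pKₐ(CF₃SO₃H (triflic acid)) ≈ -14
ClO₄⁻: pKₐ(HClO₄) ≈ -10
HSO₄⁻: pKₐ(H₂SO₄) ≈ -3
CF₃COO⁻: pKₐ(CF₃COOH) ≈ 0.2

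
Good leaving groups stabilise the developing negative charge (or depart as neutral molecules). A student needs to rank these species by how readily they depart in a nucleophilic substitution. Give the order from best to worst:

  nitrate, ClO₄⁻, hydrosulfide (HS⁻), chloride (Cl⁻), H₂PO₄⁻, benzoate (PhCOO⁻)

ClO₄⁻ > chloride (Cl⁻) > nitrate > H₂PO₄⁻ > benzoate (PhCOO⁻) > hydrosulfide (HS⁻)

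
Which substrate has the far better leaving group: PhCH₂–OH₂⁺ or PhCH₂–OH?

From PhCH₂–OH the departing group would be OH⁻ (pKₐ(H₂O) ≈ 15.7). Strong base; essentially never leaves without prior activation.
From PhCH₂–OH₂⁺ the leaving group is H₂O (pKₐ(H₃O⁺) ≈ -1.7). Neutral; leaves from a protonated alcohol (R–OH₂⁺).
(In practice PhCH₂–OH₂⁺ is made from PhCH₂–OH by protonation with strong acid, converting the leaving group from hydroxide to neutral water.)

PhCH₂–OH₂⁺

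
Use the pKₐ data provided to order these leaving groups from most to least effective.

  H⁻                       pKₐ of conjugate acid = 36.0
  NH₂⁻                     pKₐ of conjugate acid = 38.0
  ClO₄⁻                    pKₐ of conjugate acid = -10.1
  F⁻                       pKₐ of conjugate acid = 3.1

ClO₄⁻ > F⁻ > H⁻ > NH₂⁻

Lower conjugate-acid pKₐ ⇒ weaker base ⇒ better leaving group.
Sorting by the given values: ClO₄⁻ (-10.1), F⁻ (3.1), H⁻ (36.0), NH₂⁻ (38.0).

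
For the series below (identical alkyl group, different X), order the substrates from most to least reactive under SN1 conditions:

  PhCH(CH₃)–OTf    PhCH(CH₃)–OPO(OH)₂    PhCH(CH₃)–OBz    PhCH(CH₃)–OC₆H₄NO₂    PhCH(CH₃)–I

With the same alkyl group throughout, only the leaving group differentiates the rates.
The more stable X⁻ (or X) is on its own — i.e. the weaker a base it is — the better a leaving group it makes.
PhCH(CH₃)–OTf loses OTf⁻: pKₐ(CF₃SO₃H (triflic acid)) ≈ -14
PhCH(CH₃)–I loses I⁻: pKₐ(HI) ≈ -10
PhCH(CH₃)–OPO(OH)₂ loses H₂PO₄⁻: pKₐ(H₃PO₄) ≈ 2.1
PhCH(CH₃)–OBz loses PhCOO⁻: pKₐ(C₆H₅COOH) ≈ 4.2
PhCH(CH₃)–OC₆H₄NO₂ loses p-O₂N–C₆H₄–O⁻: pKₐ(p-nitrophenol) ≈ 7.2

PhCH(CH₃)–OTf > PhCH(CH₃)–I > PhCH(CH₃)–OPO(OH)₂ > PhCH(CH₃)–OBz > PhCH(CH₃)–OC₆H₄NO₂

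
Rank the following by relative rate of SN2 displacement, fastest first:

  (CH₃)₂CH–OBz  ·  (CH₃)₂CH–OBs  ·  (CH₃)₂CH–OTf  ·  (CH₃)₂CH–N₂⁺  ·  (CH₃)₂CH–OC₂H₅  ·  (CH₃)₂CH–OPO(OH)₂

(CH₃)₂CH–N₂⁺ > (CH₃)₂CH–OTf > (CH₃)₂CH–OBs > (CH₃)₂CH–OPO(OH)₂ > (CH₃)₂CH–OBz > (CH₃)₂CH–OC₂H₅

Same R in every case — rank the leaving groups.
Rank by basicity of the departing species: weakest base leaves most easily.
(CH₃)₂CH–N₂⁺ loses N₂: no meaningful conjugate acid; N₂ departs as an exceptionally stable neutral molecule
(CH₃)₂CH–OTf loses OTf⁻: pKₐ(CF₃SO₃H (triflic acid)) ≈ -14
(CH₃)₂CH–OBs loses OBs⁻: pKₐ(p-BrC₆H₄SO₃H) ≈ -2.8
(CH₃)₂CH–OPO(OH)₂ loses H₂PO₄⁻: pKₐ(H₃PO₄) ≈ 2.1
(CH₃)₂CH–OBz loses PhCOO⁻: pKₐ(C₆H₅COOH) ≈ 4.2
(CH₃)₂CH–OC₂H₅ loses CH₃CH₂O⁻: pKₐ(CH₃CH₂OH) ≈ 16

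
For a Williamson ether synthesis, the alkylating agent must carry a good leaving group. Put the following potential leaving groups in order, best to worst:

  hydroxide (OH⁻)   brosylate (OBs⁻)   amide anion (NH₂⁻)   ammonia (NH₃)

The more stable X⁻ (or X) is on its own — i.e. the weaker a base it is — the better a leaving group it makes.
brosylate (OBs⁻): pKₐ(p-BrC₆H₄SO₃H) ≈ -2.8 — arenesulfonate with a p-bromo substituent
ammonia (NH₃): pKₐ(NH₄⁺) ≈ 9.2 — neutral but moderately basic; leaves from R–NH₃⁺
hydroxide (OH⁻): pKₐ(H₂O) ≈ 15.7
amide anion (NH₂⁻): pKₐ(NH₃) ≈ 38 — extremely strong base; never a leaving group

brosylate (OBs⁻) > ammonia (NH₃) > hydroxide (OH⁻) > amide anion (NH₂⁻)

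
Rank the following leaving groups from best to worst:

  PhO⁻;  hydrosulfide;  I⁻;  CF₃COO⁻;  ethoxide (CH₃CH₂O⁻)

I⁻ > CF₃COO⁻ > hydrosulfide > PhO⁻ > ethoxide (CH₃CH₂O⁻)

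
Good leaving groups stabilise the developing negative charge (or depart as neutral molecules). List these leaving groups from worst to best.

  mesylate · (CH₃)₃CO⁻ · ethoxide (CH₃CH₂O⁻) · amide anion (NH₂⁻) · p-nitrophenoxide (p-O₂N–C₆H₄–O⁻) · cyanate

amide anion (NH₂⁻) < (CH₃)₃CO⁻ < ethoxide (CH₃CH₂O⁻) < p-nitrophenoxide (p-O₂N–C₆H₄–O⁻) < cyanate < mesylate

mesylate: pKₐ(CH₃SO₃H (MsOH)) ≈ -1.9
cyanate: pKₐ(HOCN) ≈ 3.5
p-nitrophenoxide (p-O₂N–C₆H₄–O⁻): pKₐ(p-nitrophenol) ≈ 7.2
ethoxide (CH₃CH₂O⁻): pKₐ(CH₃CH₂OH) ≈ 16
(CH₃)₃CO⁻: pKₐ(t-BuOH) ≈ 18
amide anion (NH₂⁻): pKₐ(NH₃) ≈ 38
The question asks for worst first, so the sequence is read in increasing leaving-group ability.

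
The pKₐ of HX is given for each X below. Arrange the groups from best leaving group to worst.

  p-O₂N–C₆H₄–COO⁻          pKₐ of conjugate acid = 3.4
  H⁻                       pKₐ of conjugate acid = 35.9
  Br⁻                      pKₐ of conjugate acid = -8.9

Br⁻ > p-O₂N–C₆H₄–COO⁻ > H⁻

Lower conjugate-acid pKₐ ⇒ weaker base ⇒ better leaving group.
Sorting by the given values: Br⁻ (-8.9), p-O₂N–C₆H₄–COO⁻ (3.4), H⁻ (35.9).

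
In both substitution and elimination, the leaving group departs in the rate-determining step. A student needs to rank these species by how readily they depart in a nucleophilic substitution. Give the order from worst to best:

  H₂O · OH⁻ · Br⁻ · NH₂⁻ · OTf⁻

NH₂⁻ < OH⁻ < H₂O < Br⁻ < OTf⁻

OTf⁻: pKₐ(CF₃SO₃H (triflic acid)) ≈ -14 — charge spread over three oxygens and a CF₃ group; the premier leaving group in synthesis
Br⁻: pKₐ(HBr) ≈ -9 — weak base; good leaving group
H₂O: pKₐ(H₃O⁺) ≈ -1.7 — neutral; leaves from a protonated alcohol (R–OH₂⁺)
OH⁻: pKₐ(H₂O) ≈ 15.7
NH₂⁻: pKₐ(NH₃) ≈ 38 — extremely strong base; never a leaving group
Reversing gives the worst-to-best order requested.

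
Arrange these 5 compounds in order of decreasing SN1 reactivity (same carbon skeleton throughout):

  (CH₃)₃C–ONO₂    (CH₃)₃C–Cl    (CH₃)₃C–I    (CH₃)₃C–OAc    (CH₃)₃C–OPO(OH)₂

(CH₃)₃C–I > (CH₃)₃C–Cl > (CH₃)₃C–ONO₂ > (CH₃)₃C–OPO(OH)₂ > (CH₃)₃C–OAc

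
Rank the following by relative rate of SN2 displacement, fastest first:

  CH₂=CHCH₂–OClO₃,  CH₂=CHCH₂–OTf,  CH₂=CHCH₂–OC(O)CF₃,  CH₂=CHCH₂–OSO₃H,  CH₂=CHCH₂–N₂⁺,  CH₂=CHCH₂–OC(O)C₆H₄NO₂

CH₂=CHCH₂–N₂⁺ > CH₂=CHCH₂–OTf > CH₂=CHCH₂–OClO₃ > CH₂=CHCH₂–OSO₃H > CH₂=CHCH₂–OC(O)CF₃ > CH₂=CHCH₂–OC(O)C₆H₄NO₂

Identical carbon frameworks mean the comparison reduces to leaving-group quality.
Leaving-group ability tracks the stability of the departed species; conjugate-acid pKₐ is the usual yardstick (lower pKₐ → better LG).
CH₂=CHCH₂–N₂⁺ loses N₂: no meaningful conjugate acid; N₂ departs as an exceptionally stable neutral molecule
CH₂=CHCH₂–OTf loses OTf⁻: pKₐ(CF₃SO₃H (triflic acid)) ≈ -14
CH₂=CHCH₂–OClO₃ loses ClO₄⁻: pKₐ(HClO₄) ≈ -10
CH₂=CHCH₂–OSO₃H loses HSO₄⁻: pKₐ(H₂SO₄) ≈ -3
CH₂=CHCH₂–OC(O)CF₃ loses CF₃COO⁻: pKₐ(CF₃COOH) ≈ 0.2
CH₂=CHCH₂–OC(O)C₆H₄NO₂ loses p-O₂N–C₆H₄–COO⁻: pKₐ(p-nitrobenzoic acid) ≈ 3.4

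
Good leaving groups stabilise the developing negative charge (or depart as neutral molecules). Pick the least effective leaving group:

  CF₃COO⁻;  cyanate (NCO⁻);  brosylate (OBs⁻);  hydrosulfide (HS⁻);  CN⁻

brosylate (OBs⁻): pKₐ(p-BrC₆H₄SO₃H) ≈ -2.8
CF₃COO⁻: pKₐ(CF₃COOH) ≈ 0.2
cyanate (NCO⁻): pKₐ(HOCN) ≈ 3.5
hydrosulfide (HS⁻): pKₐ(H₂S) ≈ 7
CN⁻: pKₐ(HCN) ≈ 9.2

CN⁻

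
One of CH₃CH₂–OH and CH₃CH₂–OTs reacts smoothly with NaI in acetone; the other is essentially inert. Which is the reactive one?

CH₃CH₂–OTs

From CH₃CH₂–OH the departing group would be OH⁻ (pKₐ(H₂O) ≈ 15.7). Strong base; essentially never leaves without prior activation.
From CH₃CH₂–OTs the leaving group is OTs⁻ (pKₐ(p-CH₃C₆H₄SO₃H (TsOH)) ≈ -2.8). Resonance-delocalised arenesulfonate.
(In practice CH₃CH₂–OTs is made from CH₃CH₂–OH by treatment with TsCl / pyridine, converting the hydroxyl into a tosylate.)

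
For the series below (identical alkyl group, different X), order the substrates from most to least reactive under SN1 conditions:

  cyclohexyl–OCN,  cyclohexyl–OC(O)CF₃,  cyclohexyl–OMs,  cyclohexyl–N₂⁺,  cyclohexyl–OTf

cyclohexyl–N₂⁺ > cyclohexyl–OTf > cyclohexyl–OMs > cyclohexyl–OC(O)CF₃ > cyclohexyl–OCN

Identical carbon frameworks mean the comparison reduces to leaving-group quality.
A good leaving group is a weak base: the lower the pKₐ of its conjugate acid, the more readily it departs.
cyclohexyl–N₂⁺ loses N₂: no meaningful conjugate acid; N₂ departs as an exceptionally stable neutral molecule
cyclohexyl–OTf loses OTf⁻: pKₐ(CF₃SO₃H (triflic acid)) ≈ -14
cyclohexyl–OMs loses OMs⁻: pKₐ(CH₃SO₃H (MsOH)) ≈ -1.9
cyclohexyl–OC(O)CF₃ loses CF₃COO⁻: pKₐ(CF₃COOH) ≈ 0.2
cyclohexyl–OCN loses NCO⁻: pKₐ(HOCN) ≈ 3.5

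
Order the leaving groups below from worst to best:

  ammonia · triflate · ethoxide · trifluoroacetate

Rank by basicity of the departing species: weakest base leaves most easily.
triflate: pKₐ(CF₃SO₃H (triflic acid)) ≈ -14 — charge spread over three oxygens and a CF₃ group; the premier leaving group in synthesis
trifluoroacetate: pKₐ(CF₃COOH) ≈ 0.2 — strongly electron-withdrawing CF₃ stabilises the carboxylate
ammonia: pKₐ(NH₄⁺) ≈ 9.2 — neutral but moderately basic; leaves from R–NH₃⁺
ethoxide: pKₐ(CH₃CH₂OH) ≈ 16 — strong base; alkoxides do not leave unassisted
The question asks for worst first, so the sequence is read in increasing leaving-group ability.

ethoxide < ammonia < trifluoroacetate < triflate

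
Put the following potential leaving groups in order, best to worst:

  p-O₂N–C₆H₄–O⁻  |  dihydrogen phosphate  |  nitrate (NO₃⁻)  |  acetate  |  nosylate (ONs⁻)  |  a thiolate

nosylate (ONs⁻) > nitrate (NO₃⁻) > dihydrogen phosphate > acetate > p-O₂N–C₆H₄–O⁻ > a thiolate

nosylate (ONs⁻): pKₐ(p-O₂NC₆H₄SO₃H) ≈ -3.5
nitrate (NO₃⁻): pKₐ(HNO₃) ≈ -1.3
dihydrogen phosphate: pKₐ(H₃PO₄) ≈ 2.1
acetate: pKₐ(CH₃COOH) ≈ 4.8
p-O₂N–C₆H₄–O⁻: pKₐ(p-nitrophenol) ≈ 7.2
a thiolate: pKₐ(RSH (a thiol)) ≈ 10.5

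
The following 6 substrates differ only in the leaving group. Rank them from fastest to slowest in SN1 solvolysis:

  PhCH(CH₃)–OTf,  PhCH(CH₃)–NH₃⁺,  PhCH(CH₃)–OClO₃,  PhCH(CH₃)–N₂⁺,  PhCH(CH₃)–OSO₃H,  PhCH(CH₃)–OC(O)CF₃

PhCH(CH₃)–N₂⁺ > PhCH(CH₃)–OTf > PhCH(CH₃)–OClO₃ > PhCH(CH₃)–OSO₃H > PhCH(CH₃)–OC(O)CF₃ > PhCH(CH₃)–NH₃⁺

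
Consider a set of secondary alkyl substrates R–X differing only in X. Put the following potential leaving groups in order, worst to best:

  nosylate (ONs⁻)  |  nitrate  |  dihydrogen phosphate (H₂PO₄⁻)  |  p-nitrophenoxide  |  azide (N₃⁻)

p-nitrophenoxide < azide (N₃⁻) < dihydrogen phosphate (H₂PO₄⁻) < nitrate < nosylate (ONs⁻)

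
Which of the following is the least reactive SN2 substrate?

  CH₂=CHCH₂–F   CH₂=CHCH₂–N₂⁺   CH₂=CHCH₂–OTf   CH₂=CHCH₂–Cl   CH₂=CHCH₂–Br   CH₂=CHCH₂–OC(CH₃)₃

Same R in every case — rank the leaving groups.
A good leaving group is a weak base: the lower the pKₐ of its conjugate acid, the more readily it departs.
CH₂=CHCH₂–N₂⁺ loses N₂: no meaningful conjugate acid; N₂ departs as an exceptionally stable neutral molecule
CH₂=CHCH₂–OTf loses OTf⁻: pKₐ(CF₃SO₃H (triflic acid)) ≈ -14
CH₂=CHCH₂–Br loses Br⁻: pKₐ(HBr) ≈ -9
CH₂=CHCH₂–Cl loses Cl⁻: pKₐ(HCl) ≈ -7
CH₂=CHCH₂–F loses F⁻: pKₐ(HF) ≈ 3.2
CH₂=CHCH₂–OC(CH₃)₃ loses (CH₃)₃CO⁻: pKₐ(t-BuOH) ≈ 18

CH₂=CHCH₂–OC(CH₃)₃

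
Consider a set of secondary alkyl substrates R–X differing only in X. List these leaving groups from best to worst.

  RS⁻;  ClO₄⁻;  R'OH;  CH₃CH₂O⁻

A good leaving group is a weak base: the lower the pKₐ of its conjugate acid, the more readily it departs.
ClO₄⁻: pKₐ(HClO₄) ≈ -10
R'OH: pKₐ(R'OH₂⁺) ≈ -2.4 — neutral; leaves from a protonated ether (an oxonium ion, R–O(H)R'⁺)
RS⁻: pKₐ(RSH (a thiol)) ≈ 10.5 — moderately basic; rarely leaves without activation
CH₃CH₂O⁻: pKₐ(CH₃CH₂OH) ≈ 16 — strong base; alkoxides do not leave unassisted

ClO₄⁻ > R'OH > RS⁻ > CH₃CH₂O⁻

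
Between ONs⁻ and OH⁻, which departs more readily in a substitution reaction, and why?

ONs⁻

ONs⁻ is the better leaving group.
pKₐ(p-O₂NC₆H₄SO₃H) ≈ -3.5 versus pKₐ(H₂O) ≈ 15.7: ONs⁻ is the much weaker base.
P-nitro group further stabilises the sulfonate.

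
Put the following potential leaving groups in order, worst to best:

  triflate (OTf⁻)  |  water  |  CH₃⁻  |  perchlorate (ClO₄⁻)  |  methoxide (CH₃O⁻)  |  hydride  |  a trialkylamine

Leaving-group ability tracks the stability of the departed species; conjugate-acid pKₐ is the usual yardstick (lower pKₐ → better LG).
triflate (OTf⁻): pKₐ(CF₃SO₃H (triflic acid)) ≈ -14
perchlorate (ClO₄⁻): pKₐ(HClO₄) ≈ -10 — extremely weak base; rarely used for safety reasons
water: pKₐ(H₃O⁺) ≈ -1.7 — neutral; leaves from a protonated alcohol (R–OH₂⁺)
a trialkylamine: pKₐ(R'₃NH⁺) ≈ 10.7
methoxide (CH₃O⁻): pKₐ(CH₃OH) ≈ 15.5 — strong base; alkoxides do not leave unassisted
hydride: pKₐ(H₂) ≈ 36
CH₃⁻: pKₐ(CH₄) ≈ 48 — unstabilised carbanion; the worst conceivable leaving group
Listed from poorest to best leaving group as asked.

CH₃⁻ < hydride < methoxide (CH₃O⁻) < a trialkylamine < water < perchlorate (ClO₄⁻) < triflate (OTf⁻)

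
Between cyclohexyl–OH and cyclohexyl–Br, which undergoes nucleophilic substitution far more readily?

From cyclohexyl–OH the departing group would be OH⁻ (pKₐ(H₂O) ≈ 15.7). Strong base; essentially never leaves without prior activation.
From cyclohexyl–Br the leaving group is Br⁻ (pKₐ(HBr) ≈ -9). Weak base; good leaving group.
(In practice cyclohexyl–Br is made from cyclohexyl–OH by treatment with PBr₃, replacing the hydroxyl with bromide.)

cyclohexyl–Br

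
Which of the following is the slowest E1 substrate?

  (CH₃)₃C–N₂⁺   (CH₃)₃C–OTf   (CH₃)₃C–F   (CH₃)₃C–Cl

(CH₃)₃C–F

With the same alkyl group throughout, only the leaving group differentiates the rates.
The more stable X⁻ (or X) is on its own — i.e. the weaker a base it is — the better a leaving group it makes.
(CH₃)₃C–N₂⁺ loses N₂: no meaningful conjugate acid; N₂ departs as an exceptionally stable neutral molecule
(CH₃)₃C–OTf loses OTf⁻: pKₐ(CF₃SO₃H (triflic acid)) ≈ -14
(CH₃)₃C–Cl loses Cl⁻: pKₐ(HCl) ≈ -7
(CH₃)₃C–F loses F⁻: pKₐ(HF) ≈ 3.2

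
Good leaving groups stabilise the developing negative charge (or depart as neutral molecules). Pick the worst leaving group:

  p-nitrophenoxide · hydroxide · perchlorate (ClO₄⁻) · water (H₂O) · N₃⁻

hydroxide

Rank by basicity of the departing species: weakest base leaves most easily.
perchlorate (ClO₄⁻): pKₐ(HClO₄) ≈ -10
water (H₂O): pKₐ(H₃O⁺) ≈ -1.7
N₃⁻: pKₐ(HN₃) ≈ 4.7
p-nitrophenoxide: pKₐ(p-nitrophenol) ≈ 7.2
hydroxide: pKₐ(H₂O) ≈ 15.7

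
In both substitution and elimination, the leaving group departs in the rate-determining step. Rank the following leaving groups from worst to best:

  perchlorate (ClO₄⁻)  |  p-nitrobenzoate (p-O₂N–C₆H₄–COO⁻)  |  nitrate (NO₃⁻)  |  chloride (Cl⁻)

p-nitrobenzoate (p-O₂N–C₆H₄–COO⁻) < nitrate (NO₃⁻) < chloride (Cl⁻) < perchlorate (ClO₄⁻)

Rank by basicity of the departing species: weakest base leaves most easily.
perchlorate (ClO₄⁻): pKₐ(HClO₄) ≈ -10
chloride (Cl⁻): pKₐ(HCl) ≈ -7
nitrate (NO₃⁻): pKₐ(HNO₃) ≈ -1.3
p-nitrobenzoate (p-O₂N–C₆H₄–COO⁻): pKₐ(p-nitrobenzoic acid) ≈ 3.4
The question asks for worst first, so the sequence is read in increasing leaving-group ability.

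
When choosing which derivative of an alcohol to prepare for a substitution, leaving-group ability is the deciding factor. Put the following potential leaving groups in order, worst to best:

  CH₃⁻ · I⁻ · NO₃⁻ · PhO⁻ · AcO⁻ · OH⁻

A good leaving group is a weak base: the lower the pKₐ of its conjugate acid, the more readily it departs.
I⁻: pKₐ(HI) ≈ -10
NO₃⁻: pKₐ(HNO₃) ≈ -1.3
AcO⁻: pKₐ(CH₃COOH) ≈ 4.8
PhO⁻: pKₐ(C₆H₅OH (phenol)) ≈ 10
OH⁻: pKₐ(H₂O) ≈ 15.7
CH₃⁻: pKₐ(CH₄) ≈ 48
The question asks for worst first, so the sequence is read in increasing leaving-group ability.

CH₃⁻ < OH⁻ < PhO⁻ < AcO⁻ < NO₃⁻ < I⁻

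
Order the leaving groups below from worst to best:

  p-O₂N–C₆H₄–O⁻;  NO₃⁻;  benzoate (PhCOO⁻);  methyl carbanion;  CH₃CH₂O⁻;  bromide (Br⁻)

Rank by basicity of the departing species: weakest base leaves most easily.
bromide (Br⁻): pKₐ(HBr) ≈ -9
NO₃⁻: pKₐ(HNO₃) ≈ -1.3
benzoate (PhCOO⁻): pKₐ(C₆H₅COOH) ≈ 4.2 — aryl carboxylate
p-O₂N–C₆H₄–O⁻: pKₐ(p-nitrophenol) ≈ 7.2
CH₃CH₂O⁻: pKₐ(CH₃CH₂OH) ≈ 16
methyl carbanion: pKₐ(CH₄) ≈ 48
Listed from poorest to best leaving group as asked.

methyl carbanion < CH₃CH₂O⁻ < p-O₂N–C₆H₄–O⁻ < benzoate (PhCOO⁻) < NO₃⁻ < bromide (Br⁻)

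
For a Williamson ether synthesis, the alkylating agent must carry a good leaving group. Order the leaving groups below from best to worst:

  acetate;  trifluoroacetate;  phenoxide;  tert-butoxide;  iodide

Rank by basicity of the departing species: weakest base leaves most easily.
iodide: pKₐ(HI) ≈ -10
trifluoroacetate: pKₐ(CF₃COOH) ≈ 0.2 — strongly electron-withdrawing CF₃ stabilises the carboxylate
acetate: pKₐ(CH₃COOH) ≈ 4.8
phenoxide: pKₐ(C₆H₅OH (phenol)) ≈ 10
tert-butoxide: pKₐ(t-BuOH) ≈ 18 — bulky, strongly basic alkoxide

iodide > trifluoroacetate > acetate > phenoxide > tert-butoxide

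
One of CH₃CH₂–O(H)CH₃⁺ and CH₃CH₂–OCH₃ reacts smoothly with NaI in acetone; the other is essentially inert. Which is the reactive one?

CH₃CH₂–O(H)CH₃⁺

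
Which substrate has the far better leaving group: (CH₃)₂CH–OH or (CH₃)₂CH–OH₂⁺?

(CH₃)₂CH–OH₂⁺

From (CH₃)₂CH–OH the departing group would be OH⁻ (pKₐ(H₂O) ≈ 15.7). Strong base; essentially never leaves without prior activation.
From (CH₃)₂CH–OH₂⁺ the leaving group is H₂O (pKₐ(H₃O⁺) ≈ -1.7). Neutral; leaves from a protonated alcohol (R–OH₂⁺).
(In practice (CH₃)₂CH–OH₂⁺ is made from (CH₃)₂CH–OH by protonation with strong acid, converting the leaving group from hydroxide to neutral water.)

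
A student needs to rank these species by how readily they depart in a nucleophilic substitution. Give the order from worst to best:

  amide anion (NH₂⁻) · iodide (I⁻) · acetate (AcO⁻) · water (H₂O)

A good leaving group is a weak base: the lower the pKₐ of its conjugate acid, the more readily it departs.
iodide (I⁻): pKₐ(HI) ≈ -10 — large, highly polarisable; very weak base
water (H₂O): pKₐ(H₃O⁺) ≈ -1.7 — neutral; leaves from a protonated alcohol (R–OH₂⁺)
acetate (AcO⁻): pKₐ(CH₃COOH) ≈ 4.8 — resonance-stabilised but still a weak base
amide anion (NH₂⁻): pKₐ(NH₃) ≈ 38 — extremely strong base; never a leaving group
Listed from poorest to best leaving group as asked.

amide anion (NH₂⁻) < acetate (AcO⁻) < water (H₂O) < iodide (I⁻)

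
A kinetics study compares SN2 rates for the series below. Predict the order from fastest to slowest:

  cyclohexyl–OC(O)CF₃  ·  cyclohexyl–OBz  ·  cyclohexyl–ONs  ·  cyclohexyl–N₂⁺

cyclohexyl–N₂⁺ > cyclohexyl–ONs > cyclohexyl–OC(O)CF₃ > cyclohexyl–OBz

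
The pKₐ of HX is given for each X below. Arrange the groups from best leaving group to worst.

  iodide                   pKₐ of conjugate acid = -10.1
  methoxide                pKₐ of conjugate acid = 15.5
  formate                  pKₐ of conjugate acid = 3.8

iodide > formate > methoxide

Lower conjugate-acid pKₐ ⇒ weaker base ⇒ better leaving group.
Sorting by the given values: iodide (-10.1), formate (3.8), methoxide (15.5).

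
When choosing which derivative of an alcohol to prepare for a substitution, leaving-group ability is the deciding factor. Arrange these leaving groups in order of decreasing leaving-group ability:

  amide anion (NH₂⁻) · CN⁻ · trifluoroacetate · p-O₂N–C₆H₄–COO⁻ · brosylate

brosylate: pKₐ(p-BrC₆H₄SO₃H) ≈ -2.8 — arenesulfonate with a p-bromo substituent
trifluoroacetate: pKₐ(CF₃COOH) ≈ 0.2
p-O₂N–C₆H₄–COO⁻: pKₐ(p-nitrobenzoic acid) ≈ 3.4
CN⁻: pKₐ(HCN) ≈ 9.2 — sp carbon stabilises the charge somewhat, but still a poor LG
amide anion (NH₂⁻): pKₐ(NH₃) ≈ 38

brosylate > trifluoroacetate > p-O₂N–C₆H₄–COO⁻ > CN⁻ > amide anion (NH₂⁻)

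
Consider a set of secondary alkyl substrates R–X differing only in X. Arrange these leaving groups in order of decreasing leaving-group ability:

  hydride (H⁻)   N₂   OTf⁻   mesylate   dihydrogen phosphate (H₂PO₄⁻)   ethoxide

N₂ > OTf⁻ > mesylate > dihydrogen phosphate (H₂PO₄⁻) > ethoxide > hydride (H⁻)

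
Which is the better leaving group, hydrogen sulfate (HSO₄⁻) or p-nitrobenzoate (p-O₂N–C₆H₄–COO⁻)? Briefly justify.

hydrogen sulfate (HSO₄⁻)

hydrogen sulfate (HSO₄⁻) is the better leaving group.
pKₐ(H₂SO₄) ≈ -3 versus pKₐ(p-nitrobenzoic acid) ≈ 3.4: hydrogen sulfate (HSO₄⁻) is the much weaker base.
Conjugate base of a strong mineral acid.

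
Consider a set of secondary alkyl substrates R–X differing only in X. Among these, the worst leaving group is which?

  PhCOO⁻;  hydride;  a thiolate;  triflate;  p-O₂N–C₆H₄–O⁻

hydride

Rank by basicity of the departing species: weakest base leaves most easily.
triflate: pKₐ(CF₃SO₃H (triflic acid)) ≈ -14
PhCOO⁻: pKₐ(C₆H₅COOH) ≈ 4.2
p-O₂N–C₆H₄–O⁻: pKₐ(p-nitrophenol) ≈ 7.2
a thiolate: pKₐ(RSH (a thiol)) ≈ 10.5
hydride: pKₐ(H₂) ≈ 36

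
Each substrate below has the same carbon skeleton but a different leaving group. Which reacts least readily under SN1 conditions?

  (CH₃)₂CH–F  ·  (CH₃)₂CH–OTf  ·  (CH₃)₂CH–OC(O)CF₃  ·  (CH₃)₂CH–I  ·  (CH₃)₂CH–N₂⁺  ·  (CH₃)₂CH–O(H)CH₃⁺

The skeletons are identical, so relative rate is governed entirely by leaving-group ability.
A good leaving group is a weak base: the lower the pKₐ of its conjugate acid, the more readily it departs.
(CH₃)₂CH–N₂⁺ loses N₂: no meaningful conjugate acid; N₂ departs as an exceptionally stable neutral molecule
(CH₃)₂CH–OTf loses OTf⁻: pKₐ(CF₃SO₃H (triflic acid)) ≈ -14
(CH₃)₂CH–I loses I⁻: pKₐ(HI) ≈ -10
(CH₃)₂CH–O(H)CH₃⁺ loses R'OH: pKₐ(R'OH₂⁺) ≈ -2.4
(CH₃)₂CH–OC(O)CF₃ loses CF₃COO⁻: pKₐ(CF₃COOH) ≈ 0.2
(CH₃)₂CH–F loses F⁻: pKₐ(HF) ≈ 3.2

(CH₃)₂CH–F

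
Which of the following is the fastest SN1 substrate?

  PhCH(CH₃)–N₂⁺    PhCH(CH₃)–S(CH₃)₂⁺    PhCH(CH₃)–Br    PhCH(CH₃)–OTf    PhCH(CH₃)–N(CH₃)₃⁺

Same R in every case — rank the leaving groups.
Rank by basicity of the departing species: weakest base leaves most easily.
PhCH(CH₃)–N₂⁺ loses N₂: no meaningful conjugate acid; N₂ departs as an exceptionally stable neutral molecule
PhCH(CH₃)–OTf loses OTf⁻: pKₐ(CF₃SO₃H (triflic acid)) ≈ -14
PhCH(CH₃)–Br loses Br⁻: pKₐ(HBr) ≈ -9
PhCH(CH₃)–S(CH₃)₂⁺ loses SR'₂: pKₐ(R'₂SH⁺) ≈ -7
PhCH(CH₃)–N(CH₃)₃⁺ loses NR'₃: pKₐ(R'₃NH⁺) ≈ 10.7

PhCH(CH₃)–N₂⁺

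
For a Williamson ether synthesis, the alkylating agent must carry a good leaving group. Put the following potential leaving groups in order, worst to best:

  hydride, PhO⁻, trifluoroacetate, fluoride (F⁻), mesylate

mesylate: pKₐ(CH₃SO₃H (MsOH)) ≈ -1.9 — resonance-delocalised alkanesulfonate
trifluoroacetate: pKₐ(CF₃COOH) ≈ 0.2 — strongly electron-withdrawing CF₃ stabilises the carboxylate
fluoride (F⁻): pKₐ(HF) ≈ 3.2
PhO⁻: pKₐ(C₆H₅OH (phenol)) ≈ 10 — resonance into the ring helps, but still a poor LG
hydride: pKₐ(H₂) ≈ 36
Listed from poorest to best leaving group as asked.

hydride < PhO⁻ < fluoride (F⁻) < trifluoroacetate < mesylate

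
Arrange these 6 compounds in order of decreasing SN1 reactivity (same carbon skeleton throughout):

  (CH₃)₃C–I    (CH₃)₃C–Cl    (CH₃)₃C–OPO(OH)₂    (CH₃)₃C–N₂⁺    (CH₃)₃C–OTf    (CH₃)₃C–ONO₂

(CH₃)₃C–N₂⁺ > (CH₃)₃C–OTf > (CH₃)₃C–I > (CH₃)₃C–Cl > (CH₃)₃C–ONO₂ > (CH₃)₃C–OPO(OH)₂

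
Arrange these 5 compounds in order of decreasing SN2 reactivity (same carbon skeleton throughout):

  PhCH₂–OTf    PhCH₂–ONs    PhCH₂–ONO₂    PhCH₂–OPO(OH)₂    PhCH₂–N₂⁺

With the same alkyl group throughout, only the leaving group differentiates the rates.
Rank by basicity of the departing species: weakest base leaves most easily.
PhCH₂–N₂⁺ loses N₂: no meaningful conjugate acid; N₂ departs as an exceptionally stable neutral molecule
PhCH₂–OTf loses OTf⁻: pKₐ(CF₃SO₃H (triflic acid)) ≈ -14
PhCH₂–ONs loses ONs⁻: pKₐ(p-O₂NC₆H₄SO₃H) ≈ -3.5
PhCH₂–ONO₂ loses NO₃⁻: pKₐ(HNO₃) ≈ -1.3
PhCH₂–OPO(OH)₂ loses H₂PO₄⁻: pKₐ(H₃PO₄) ≈ 2.1

PhCH₂–N₂⁺ > PhCH₂–OTf > PhCH₂–ONs > PhCH₂–ONO₂ > PhCH₂–OPO(OH)₂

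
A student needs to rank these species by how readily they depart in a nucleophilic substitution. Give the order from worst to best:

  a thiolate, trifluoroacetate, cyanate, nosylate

The more stable X⁻ (or X) is on its own — i.e. the weaker a base it is — the better a leaving group it makes.
nosylate: pKₐ(p-O₂NC₆H₄SO₃H) ≈ -3.5
trifluoroacetate: pKₐ(CF₃COOH) ≈ 0.2
cyanate: pKₐ(HOCN) ≈ 3.5
a thiolate: pKₐ(RSH (a thiol)) ≈ 10.5
The question asks for worst first, so the sequence is read in increasing leaving-group ability.

a thiolate < cyanate < trifluoroacetate < nosylate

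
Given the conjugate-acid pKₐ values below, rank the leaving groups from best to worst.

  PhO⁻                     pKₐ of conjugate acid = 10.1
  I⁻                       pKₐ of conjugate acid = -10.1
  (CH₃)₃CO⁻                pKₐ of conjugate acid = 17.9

I⁻ > PhO⁻ > (CH₃)₃CO⁻

Lower conjugate-acid pKₐ ⇒ weaker base ⇒ better leaving group.
Sorting by the given values: I⁻ (-10.1), PhO⁻ (10.1), (CH₃)₃CO⁻ (17.9).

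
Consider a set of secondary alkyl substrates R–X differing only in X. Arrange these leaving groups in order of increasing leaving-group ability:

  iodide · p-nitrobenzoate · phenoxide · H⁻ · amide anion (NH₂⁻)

A good leaving group is a weak base: the lower the pKₐ of its conjugate acid, the more readily it departs.
iodide: pKₐ(HI) ≈ -10
p-nitrobenzoate: pKₐ(p-nitrobenzoic acid) ≈ 3.4
phenoxide: pKₐ(C₆H₅OH (phenol)) ≈ 10
H⁻: pKₐ(H₂) ≈ 36
amide anion (NH₂⁻): pKₐ(NH₃) ≈ 38
Listed from poorest to best leaving group as asked.

amide anion (NH₂⁻) < H⁻ < phenoxide < p-nitrobenzoate < iodide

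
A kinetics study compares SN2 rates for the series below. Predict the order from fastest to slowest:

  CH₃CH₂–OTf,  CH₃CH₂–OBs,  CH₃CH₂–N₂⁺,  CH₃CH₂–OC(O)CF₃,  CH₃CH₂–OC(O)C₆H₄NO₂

With the same alkyl group throughout, only the leaving group differentiates the rates.
The more stable X⁻ (or X) is on its own — i.e. the weaker a base it is — the better a leaving group it makes.
CH₃CH₂–N₂⁺ loses N₂: no meaningful conjugate acid; N₂ departs as an exceptionally stable neutral molecule
CH₃CH₂–OTf loses OTf⁻: pKₐ(CF₃SO₃H (triflic acid)) ≈ -14
CH₃CH₂–OBs loses OBs⁻: pKₐ(p-BrC₆H₄SO₃H) ≈ -2.8
CH₃CH₂–OC(O)CF₃ loses CF₃COO⁻: pKₐ(CF₃COOH) ≈ 0.2
CH₃CH₂–OC(O)C₆H₄NO₂ loses p-O₂N–C₆H₄–COO⁻: pKₐ(p-nitrobenzoic acid) ≈ 3.4

CH₃CH₂–N₂⁺ > CH₃CH₂–OTf > CH₃CH₂–OBs > CH₃CH₂–OC(O)CF₃ > CH₃CH₂–OC(O)C₆H₄NO₂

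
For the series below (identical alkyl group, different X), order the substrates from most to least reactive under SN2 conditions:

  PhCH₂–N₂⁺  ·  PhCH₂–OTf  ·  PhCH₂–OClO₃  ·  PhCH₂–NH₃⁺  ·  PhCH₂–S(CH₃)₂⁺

PhCH₂–N₂⁺ > PhCH₂–OTf > PhCH₂–OClO₃ > PhCH₂–S(CH₃)₂⁺ > PhCH₂–NH₃⁺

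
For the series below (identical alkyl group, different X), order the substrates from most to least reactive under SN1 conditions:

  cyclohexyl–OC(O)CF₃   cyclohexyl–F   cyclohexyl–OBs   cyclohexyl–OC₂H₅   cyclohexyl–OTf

cyclohexyl–OTf > cyclohexyl–OBs > cyclohexyl–OC(O)CF₃ > cyclohexyl–F > cyclohexyl–OC₂H₅

With the same alkyl group throughout, only the leaving group differentiates the rates.
Leaving-group ability tracks the stability of the departed species; conjugate-acid pKₐ is the usual yardstick (lower pKₐ → better LG).
cyclohexyl–OTf loses OTf⁻: pKₐ(CF₃SO₃H (triflic acid)) ≈ -14
cyclohexyl–OBs loses OBs⁻: pKₐ(p-BrC₆H₄SO₃H) ≈ -2.8
cyclohexyl–OC(O)CF₃ loses CF₃COO⁻: pKₐ(CF₃COOH) ≈ 0.2
cyclohexyl–F loses F⁻: pKₐ(HF) ≈ 3.2
cyclohexyl–OC₂H₅ loses CH₃CH₂O⁻: pKₐ(CH₃CH₂OH) ≈ 16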